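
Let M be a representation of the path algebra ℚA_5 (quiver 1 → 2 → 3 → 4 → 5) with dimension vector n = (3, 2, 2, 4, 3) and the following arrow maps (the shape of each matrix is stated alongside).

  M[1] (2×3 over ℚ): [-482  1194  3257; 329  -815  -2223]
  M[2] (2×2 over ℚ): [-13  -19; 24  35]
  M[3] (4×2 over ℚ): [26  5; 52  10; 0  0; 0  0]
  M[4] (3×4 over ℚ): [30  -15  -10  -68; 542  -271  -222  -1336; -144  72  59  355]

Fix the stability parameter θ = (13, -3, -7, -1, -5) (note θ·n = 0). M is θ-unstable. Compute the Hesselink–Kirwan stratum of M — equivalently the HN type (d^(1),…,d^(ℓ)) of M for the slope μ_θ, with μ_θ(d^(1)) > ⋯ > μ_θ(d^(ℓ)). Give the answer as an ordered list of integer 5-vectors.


Via rank(M_{q-1}∘⋯∘M_p): M ≅ I[1,1], I[1,3], I[1,4], I[4,4], I[4,5]^2, I[5,5].
μ_θ-semistable layers: μ^(1)=13; μ^(2)=1; μ^(3)=1/2; μ^(4)=-1; μ^(5)=-3; μ^(6)=-5

((1, 0, 0, 0, 0); (1, 1, 1, 0, 0); (1, 1, 1, 1, 0); (0, 0, 0, 1, 0); (0, 0, 0, 2, 2); (0, 0, 0, 0, 1))


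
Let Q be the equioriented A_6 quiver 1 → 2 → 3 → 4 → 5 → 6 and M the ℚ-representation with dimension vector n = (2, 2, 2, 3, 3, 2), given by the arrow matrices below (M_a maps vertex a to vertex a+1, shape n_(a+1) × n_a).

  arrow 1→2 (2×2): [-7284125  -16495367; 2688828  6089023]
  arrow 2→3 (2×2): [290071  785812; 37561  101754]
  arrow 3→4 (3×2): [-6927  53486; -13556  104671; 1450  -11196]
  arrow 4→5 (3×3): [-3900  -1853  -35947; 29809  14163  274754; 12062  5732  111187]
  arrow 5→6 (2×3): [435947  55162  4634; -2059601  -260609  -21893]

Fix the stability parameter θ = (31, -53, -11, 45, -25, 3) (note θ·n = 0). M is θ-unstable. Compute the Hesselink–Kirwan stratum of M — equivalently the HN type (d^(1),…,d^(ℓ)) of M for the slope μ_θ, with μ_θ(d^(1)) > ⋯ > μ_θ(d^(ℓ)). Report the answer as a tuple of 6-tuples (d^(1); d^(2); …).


Via rank(M_{q-1}∘⋯∘M_p): M ≅ I[1,6]^2, I[4,5].
μ_θ-semistable layers: μ^(1)=10; μ^(2)=23/3; μ^(3)=-11

((0, 0, 0, 1, 1, 0); (0, 0, 0, 2, 2, 2); (2, 2, 2, 0, 0, 0))


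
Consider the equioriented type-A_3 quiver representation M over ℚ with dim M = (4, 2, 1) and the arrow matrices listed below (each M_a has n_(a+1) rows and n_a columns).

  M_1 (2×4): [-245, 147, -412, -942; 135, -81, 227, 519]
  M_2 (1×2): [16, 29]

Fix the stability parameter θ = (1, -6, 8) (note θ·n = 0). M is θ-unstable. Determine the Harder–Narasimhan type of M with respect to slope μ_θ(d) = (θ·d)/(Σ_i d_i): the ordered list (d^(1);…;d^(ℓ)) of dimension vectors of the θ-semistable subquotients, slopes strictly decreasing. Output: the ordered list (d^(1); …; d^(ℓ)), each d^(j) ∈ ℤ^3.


Via rank(M_{q-1}∘⋯∘M_p): M ≅ I[1,1]^2, I[1,2], I[1,3].
μ_θ-semistable layers: μ^(1)=8; μ^(2)=1; μ^(3)=-5/2

((0, 0, 1); (2, 0, 0); (2, 2, 0))


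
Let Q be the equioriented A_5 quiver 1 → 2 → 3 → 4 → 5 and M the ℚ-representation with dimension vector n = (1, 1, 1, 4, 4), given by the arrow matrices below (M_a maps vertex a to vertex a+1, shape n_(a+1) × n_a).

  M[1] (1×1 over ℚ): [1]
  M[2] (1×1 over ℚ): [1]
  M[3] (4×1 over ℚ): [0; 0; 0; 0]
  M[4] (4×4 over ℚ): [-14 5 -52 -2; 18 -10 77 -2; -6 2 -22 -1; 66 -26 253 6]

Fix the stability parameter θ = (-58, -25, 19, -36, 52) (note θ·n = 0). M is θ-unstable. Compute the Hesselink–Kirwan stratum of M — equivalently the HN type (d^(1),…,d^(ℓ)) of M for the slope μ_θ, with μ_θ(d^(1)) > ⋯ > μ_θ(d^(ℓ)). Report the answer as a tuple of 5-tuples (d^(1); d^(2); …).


Interval decomposition of M: I[1,3], I[4,4], I[4,5]^3, I[5,5].
HN type (ℓ=5): μ^(1)=52; μ^(2)=19; μ^(3)=-25; μ^(4)=-36; μ^(5)=-58

((0, 0, 0, 0, 4); (0, 0, 1, 0, 0); (0, 1, 0, 0, 0); (0, 0, 0, 4, 0); (1, 0, 0, 0, 0))


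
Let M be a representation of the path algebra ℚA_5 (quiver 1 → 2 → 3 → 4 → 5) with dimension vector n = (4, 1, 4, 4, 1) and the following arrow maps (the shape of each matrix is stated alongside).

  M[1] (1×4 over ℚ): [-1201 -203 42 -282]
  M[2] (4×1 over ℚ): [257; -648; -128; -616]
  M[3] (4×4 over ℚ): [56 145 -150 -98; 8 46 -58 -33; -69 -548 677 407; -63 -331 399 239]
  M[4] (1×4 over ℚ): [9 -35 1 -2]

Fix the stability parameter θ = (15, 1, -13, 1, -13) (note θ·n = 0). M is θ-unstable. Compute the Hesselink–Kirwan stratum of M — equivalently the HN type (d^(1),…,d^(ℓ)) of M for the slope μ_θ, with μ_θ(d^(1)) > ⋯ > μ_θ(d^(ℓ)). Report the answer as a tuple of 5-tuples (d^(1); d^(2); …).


Barcode: M ≅ I[1,1]^3, I[1,5], I[3,4]^3. HN layers by μ_θ (4 steps, strictly decreasing):
  μ^(1)=15; μ^(2)=1; μ^(3)=-9/5; μ^(4)=-13

((3, 0, 0, 0, 0); (0, 0, 0, 3, 0); (1, 1, 1, 1, 1); (0, 0, 3, 0, 0))


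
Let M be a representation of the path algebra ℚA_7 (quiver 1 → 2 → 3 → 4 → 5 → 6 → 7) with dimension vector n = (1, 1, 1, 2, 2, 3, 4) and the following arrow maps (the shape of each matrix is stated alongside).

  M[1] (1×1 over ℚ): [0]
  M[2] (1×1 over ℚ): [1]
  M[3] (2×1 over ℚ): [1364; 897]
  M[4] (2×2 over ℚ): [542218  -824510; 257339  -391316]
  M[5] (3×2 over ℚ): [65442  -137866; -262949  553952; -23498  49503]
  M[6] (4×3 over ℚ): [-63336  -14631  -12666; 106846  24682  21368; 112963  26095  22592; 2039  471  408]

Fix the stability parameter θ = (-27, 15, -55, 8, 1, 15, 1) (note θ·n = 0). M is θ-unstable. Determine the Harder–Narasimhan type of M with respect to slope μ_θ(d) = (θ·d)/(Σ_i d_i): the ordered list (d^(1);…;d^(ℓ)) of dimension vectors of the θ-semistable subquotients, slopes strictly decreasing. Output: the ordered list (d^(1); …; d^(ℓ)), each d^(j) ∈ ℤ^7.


Barcode: M ≅ I[1,1], I[2,7], I[4,6], I[6,7], I[7,7]^2. HN layers by μ_θ (6 steps, strictly decreasing):
  μ^(1)=15; μ^(2)=8; μ^(3)=9/2; μ^(4)=1; μ^(5)=-20; μ^(6)=-27

((0, 0, 0, 0, 0, 1, 0); (0, 0, 0, 0, 0, 2, 2); (0, 0, 0, 2, 2, 0, 0); (0, 0, 0, 0, 0, 0, 2); (0, 1, 1, 0, 0, 0, 0); (1, 0, 0, 0, 0, 0, 0))


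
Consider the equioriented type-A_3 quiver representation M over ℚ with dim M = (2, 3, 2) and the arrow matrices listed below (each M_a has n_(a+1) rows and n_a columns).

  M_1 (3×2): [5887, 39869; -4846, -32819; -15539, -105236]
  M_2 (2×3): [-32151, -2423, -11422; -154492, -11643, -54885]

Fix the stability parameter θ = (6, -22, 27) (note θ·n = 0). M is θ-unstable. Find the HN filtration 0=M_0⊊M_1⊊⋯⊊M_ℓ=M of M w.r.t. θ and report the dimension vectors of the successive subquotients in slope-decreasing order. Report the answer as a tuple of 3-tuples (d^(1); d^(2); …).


Via rank(M_{q-1}∘⋯∘M_p): M ≅ I[1,3]^2, I[2,2].
μ_θ-semistable layers: μ^(1)=27; μ^(2)=-8; μ^(3)=-22

((0, 0, 2); (2, 2, 0); (0, 1, 0))


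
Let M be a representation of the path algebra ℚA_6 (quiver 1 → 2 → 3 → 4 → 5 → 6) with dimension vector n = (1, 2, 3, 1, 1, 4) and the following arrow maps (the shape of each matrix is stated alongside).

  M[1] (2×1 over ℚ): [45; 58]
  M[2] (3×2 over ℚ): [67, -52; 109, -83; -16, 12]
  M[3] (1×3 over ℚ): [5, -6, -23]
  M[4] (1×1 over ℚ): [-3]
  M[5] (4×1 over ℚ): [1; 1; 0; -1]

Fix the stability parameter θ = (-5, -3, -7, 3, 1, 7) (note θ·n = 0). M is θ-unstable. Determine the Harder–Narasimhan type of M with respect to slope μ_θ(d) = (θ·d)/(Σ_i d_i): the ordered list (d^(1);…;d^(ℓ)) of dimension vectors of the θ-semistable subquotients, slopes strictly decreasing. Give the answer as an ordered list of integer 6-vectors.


Barcode: M ≅ I[1,6], I[2,3], I[3,3], I[6,6]^3. HN layers by μ_θ (4 steps, strictly decreasing):
  μ^(1)=7; μ^(2)=2; μ^(3)=-5; μ^(4)=-7

((0, 0, 0, 0, 0, 4); (0, 0, 0, 1, 1, 0); (1, 2, 2, 0, 0, 0); (0, 0, 1, 0, 0, 0))


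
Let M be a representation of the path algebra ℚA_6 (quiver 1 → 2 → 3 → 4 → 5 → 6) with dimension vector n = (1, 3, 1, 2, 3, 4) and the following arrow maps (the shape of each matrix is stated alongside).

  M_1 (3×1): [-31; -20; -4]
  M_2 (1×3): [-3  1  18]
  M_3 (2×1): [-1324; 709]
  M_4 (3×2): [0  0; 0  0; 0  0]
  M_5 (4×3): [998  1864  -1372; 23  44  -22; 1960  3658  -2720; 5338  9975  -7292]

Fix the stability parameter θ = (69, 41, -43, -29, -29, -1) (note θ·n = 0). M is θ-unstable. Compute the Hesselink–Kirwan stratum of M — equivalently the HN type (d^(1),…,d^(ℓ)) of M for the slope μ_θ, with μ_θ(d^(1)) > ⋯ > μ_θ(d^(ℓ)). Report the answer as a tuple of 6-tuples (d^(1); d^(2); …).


Via rank(M_{q-1}∘⋯∘M_p): M ≅ I[1,4], I[2,2]^2, I[4,4], I[5,5], I[5,6]^2, I[6,6]^2.
μ_θ-semistable layers: μ^(1)=41; μ^(2)=19/2; μ^(3)=-1; μ^(4)=-29

((0, 2, 0, 0, 0, 0); (1, 1, 1, 1, 0, 0); (0, 0, 0, 0, 0, 4); (0, 0, 0, 1, 3, 0))


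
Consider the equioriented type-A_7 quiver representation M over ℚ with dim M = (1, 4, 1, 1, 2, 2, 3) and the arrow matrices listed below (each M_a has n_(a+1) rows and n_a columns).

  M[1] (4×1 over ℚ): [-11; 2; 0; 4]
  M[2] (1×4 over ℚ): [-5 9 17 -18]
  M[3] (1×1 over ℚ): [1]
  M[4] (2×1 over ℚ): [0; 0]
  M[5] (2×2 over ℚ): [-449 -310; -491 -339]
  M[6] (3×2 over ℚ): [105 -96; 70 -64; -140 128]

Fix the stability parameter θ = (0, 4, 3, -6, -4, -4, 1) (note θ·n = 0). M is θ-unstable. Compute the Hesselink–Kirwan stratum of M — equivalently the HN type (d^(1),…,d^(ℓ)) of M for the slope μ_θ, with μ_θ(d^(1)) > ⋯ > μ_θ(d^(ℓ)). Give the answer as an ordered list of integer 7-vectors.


Interval decomposition of M: I[1,4], I[2,2]^3, I[5,6], I[5,7], I[7,7]^2.
HN type (ℓ=5): μ^(1)=4; μ^(2)=1; μ^(3)=1/3; μ^(4)=0; μ^(5)=-4

((0, 3, 0, 0, 0, 0, 0); (0, 0, 0, 0, 0, 0, 3); (0, 1, 1, 1, 0, 0, 0); (1, 0, 0, 0, 0, 0, 0); (0, 0, 0, 0, 2, 2, 0))


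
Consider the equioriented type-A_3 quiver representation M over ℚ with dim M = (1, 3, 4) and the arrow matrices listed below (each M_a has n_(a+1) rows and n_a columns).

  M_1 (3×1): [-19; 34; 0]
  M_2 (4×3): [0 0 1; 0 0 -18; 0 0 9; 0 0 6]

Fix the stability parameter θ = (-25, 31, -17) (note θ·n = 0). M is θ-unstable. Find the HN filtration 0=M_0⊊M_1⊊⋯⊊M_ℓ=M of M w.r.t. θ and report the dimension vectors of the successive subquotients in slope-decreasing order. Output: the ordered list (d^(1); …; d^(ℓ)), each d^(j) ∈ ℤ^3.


Via rank(M_{q-1}∘⋯∘M_p): M ≅ I[1,2], I[2,2], I[2,3], I[3,3]^3.
μ_θ-semistable layers: μ^(1)=31; μ^(2)=7; μ^(3)=-17; μ^(4)=-25

((0, 2, 0); (0, 1, 1); (0, 0, 3); (1, 0, 0))


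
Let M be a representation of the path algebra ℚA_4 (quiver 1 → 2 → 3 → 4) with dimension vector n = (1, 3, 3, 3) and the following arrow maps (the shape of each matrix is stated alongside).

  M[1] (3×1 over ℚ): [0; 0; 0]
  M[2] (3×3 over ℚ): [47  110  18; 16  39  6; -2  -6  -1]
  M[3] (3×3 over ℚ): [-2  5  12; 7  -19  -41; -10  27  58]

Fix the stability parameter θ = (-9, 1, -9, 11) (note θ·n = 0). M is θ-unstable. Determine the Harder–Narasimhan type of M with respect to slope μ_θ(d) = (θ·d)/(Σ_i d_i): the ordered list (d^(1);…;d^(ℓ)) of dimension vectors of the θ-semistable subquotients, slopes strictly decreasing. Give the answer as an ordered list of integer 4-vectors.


Via rank(M_{q-1}∘⋯∘M_p): M ≅ I[1,1], I[2,4]^3.
μ_θ-semistable layers: μ^(1)=11; μ^(2)=-4; μ^(3)=-9

((0, 0, 0, 3); (0, 3, 3, 0); (1, 0, 0, 0))


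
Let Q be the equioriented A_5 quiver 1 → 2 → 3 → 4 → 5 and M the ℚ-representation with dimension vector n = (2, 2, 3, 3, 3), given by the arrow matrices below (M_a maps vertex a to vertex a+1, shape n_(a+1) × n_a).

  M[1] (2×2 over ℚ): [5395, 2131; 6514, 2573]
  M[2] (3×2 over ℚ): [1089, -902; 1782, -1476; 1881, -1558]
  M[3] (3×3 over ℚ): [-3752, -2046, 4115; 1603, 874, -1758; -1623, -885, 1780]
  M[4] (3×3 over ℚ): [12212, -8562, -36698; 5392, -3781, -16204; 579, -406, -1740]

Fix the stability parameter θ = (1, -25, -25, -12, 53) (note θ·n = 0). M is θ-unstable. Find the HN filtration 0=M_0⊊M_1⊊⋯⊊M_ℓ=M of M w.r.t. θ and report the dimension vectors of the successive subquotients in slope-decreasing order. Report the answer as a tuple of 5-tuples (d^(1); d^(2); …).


Via rank(M_{q-1}∘⋯∘M_p): M ≅ I[1,2], I[1,5], I[3,5]^2.
μ_θ-semistable layers: μ^(1)=53; μ^(2)=-12; μ^(3)=-49/3; μ^(4)=-25

((0, 0, 0, 0, 3); (1, 1, 0, 3, 0); (1, 1, 1, 0, 0); (0, 0, 2, 0, 0))


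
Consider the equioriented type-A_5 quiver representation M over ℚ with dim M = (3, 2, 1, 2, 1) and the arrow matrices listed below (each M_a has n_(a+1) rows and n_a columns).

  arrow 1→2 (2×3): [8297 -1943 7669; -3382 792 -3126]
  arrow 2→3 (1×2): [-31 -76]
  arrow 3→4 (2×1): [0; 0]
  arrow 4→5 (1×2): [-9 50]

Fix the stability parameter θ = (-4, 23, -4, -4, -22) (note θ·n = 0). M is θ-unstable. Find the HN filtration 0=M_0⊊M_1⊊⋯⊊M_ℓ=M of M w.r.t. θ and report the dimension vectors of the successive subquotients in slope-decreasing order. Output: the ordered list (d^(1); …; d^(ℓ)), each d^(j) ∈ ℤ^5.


Barcode: M ≅ I[1,1], I[1,2], I[1,3], I[4,4], I[4,5]. HN layers by μ_θ (4 steps, strictly decreasing):
  μ^(1)=23; μ^(2)=19/2; μ^(3)=-4; μ^(4)=-13

((0, 1, 0, 0, 0); (0, 1, 1, 0, 0); (3, 0, 0, 1, 0); (0, 0, 0, 1, 1))


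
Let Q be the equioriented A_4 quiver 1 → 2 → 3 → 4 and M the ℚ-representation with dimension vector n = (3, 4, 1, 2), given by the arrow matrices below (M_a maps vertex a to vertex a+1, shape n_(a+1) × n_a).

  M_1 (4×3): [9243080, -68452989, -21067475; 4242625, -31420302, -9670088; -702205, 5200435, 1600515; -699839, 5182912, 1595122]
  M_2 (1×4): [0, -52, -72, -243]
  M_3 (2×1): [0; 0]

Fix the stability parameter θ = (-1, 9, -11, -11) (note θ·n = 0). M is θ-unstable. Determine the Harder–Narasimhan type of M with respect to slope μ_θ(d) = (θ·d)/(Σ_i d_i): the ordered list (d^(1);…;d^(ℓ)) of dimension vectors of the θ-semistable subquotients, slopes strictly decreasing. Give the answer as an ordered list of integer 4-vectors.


Interval decomposition of M: I[1,2]^2, I[1,3], I[2,2], I[4,4]^2.
HN type (ℓ=3): μ^(1)=9; μ^(2)=-1; μ^(3)=-11

((0, 3, 0, 0); (3, 1, 1, 0); (0, 0, 0, 2))


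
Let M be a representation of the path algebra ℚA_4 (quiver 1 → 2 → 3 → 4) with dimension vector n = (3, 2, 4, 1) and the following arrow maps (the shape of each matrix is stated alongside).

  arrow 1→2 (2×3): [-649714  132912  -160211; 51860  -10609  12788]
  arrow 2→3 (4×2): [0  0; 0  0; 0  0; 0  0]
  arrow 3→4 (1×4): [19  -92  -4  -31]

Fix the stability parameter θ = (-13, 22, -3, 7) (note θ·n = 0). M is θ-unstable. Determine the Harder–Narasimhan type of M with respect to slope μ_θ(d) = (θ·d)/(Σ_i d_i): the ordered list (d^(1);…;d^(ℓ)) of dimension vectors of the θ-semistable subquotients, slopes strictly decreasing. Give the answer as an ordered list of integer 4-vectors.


Via rank(M_{q-1}∘⋯∘M_p): M ≅ I[1,1], I[1,2]^2, I[3,3]^3, I[3,4].
μ_θ-semistable layers: μ^(1)=22; μ^(2)=7; μ^(3)=-3; μ^(4)=-13

((0, 2, 0, 0); (0, 0, 0, 1); (0, 0, 4, 0); (3, 0, 0, 0))


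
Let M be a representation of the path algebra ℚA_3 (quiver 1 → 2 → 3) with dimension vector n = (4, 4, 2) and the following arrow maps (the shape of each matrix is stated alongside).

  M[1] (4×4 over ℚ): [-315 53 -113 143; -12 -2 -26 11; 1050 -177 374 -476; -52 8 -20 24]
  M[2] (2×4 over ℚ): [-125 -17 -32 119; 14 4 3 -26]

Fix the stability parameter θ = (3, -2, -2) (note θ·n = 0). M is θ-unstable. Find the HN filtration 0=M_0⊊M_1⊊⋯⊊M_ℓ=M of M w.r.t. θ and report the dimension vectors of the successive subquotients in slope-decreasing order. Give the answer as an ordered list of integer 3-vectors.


Barcode: M ≅ I[1,1], I[1,2], I[1,3]^2, I[2,2]. HN layers by μ_θ (4 steps, strictly decreasing):
  μ^(1)=3; μ^(2)=1/2; μ^(3)=-1/3; μ^(4)=-2

((1, 0, 0); (1, 1, 0); (2, 2, 2); (0, 1, 0))


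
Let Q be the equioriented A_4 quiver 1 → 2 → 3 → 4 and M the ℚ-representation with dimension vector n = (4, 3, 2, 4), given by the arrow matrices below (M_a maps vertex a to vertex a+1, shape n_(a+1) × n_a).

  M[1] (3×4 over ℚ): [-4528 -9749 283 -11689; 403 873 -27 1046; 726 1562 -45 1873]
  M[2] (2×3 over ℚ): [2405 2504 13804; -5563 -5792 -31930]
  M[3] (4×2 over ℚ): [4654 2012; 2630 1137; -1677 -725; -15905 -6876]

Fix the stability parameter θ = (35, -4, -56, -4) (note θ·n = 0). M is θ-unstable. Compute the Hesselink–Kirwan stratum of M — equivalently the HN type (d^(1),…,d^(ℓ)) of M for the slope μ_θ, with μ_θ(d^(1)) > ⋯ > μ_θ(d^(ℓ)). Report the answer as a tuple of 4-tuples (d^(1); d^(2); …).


Interval decomposition of M: I[1,1], I[1,2], I[1,4]^2, I[4,4]^2.
HN type (ℓ=4): μ^(1)=35; μ^(2)=31/2; μ^(3)=-4; μ^(4)=-25/3

((1, 0, 0, 0); (1, 1, 0, 0); (0, 0, 0, 4); (2, 2, 2, 0))


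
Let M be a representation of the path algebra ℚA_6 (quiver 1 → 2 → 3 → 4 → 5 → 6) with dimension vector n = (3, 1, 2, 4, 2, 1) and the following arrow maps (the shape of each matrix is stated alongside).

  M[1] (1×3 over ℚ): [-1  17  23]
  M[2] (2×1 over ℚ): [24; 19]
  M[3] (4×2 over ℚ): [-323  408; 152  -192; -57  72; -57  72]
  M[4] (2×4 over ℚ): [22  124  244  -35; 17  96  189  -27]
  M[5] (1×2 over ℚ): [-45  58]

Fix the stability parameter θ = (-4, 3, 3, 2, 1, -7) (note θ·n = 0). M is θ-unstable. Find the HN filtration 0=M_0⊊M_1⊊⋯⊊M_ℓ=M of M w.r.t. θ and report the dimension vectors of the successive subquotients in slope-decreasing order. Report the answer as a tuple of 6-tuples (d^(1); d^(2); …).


Barcode: M ≅ I[1,1]^2, I[1,3], I[3,6], I[4,4]^2, I[4,5]. HN layers by μ_θ (5 steps, strictly decreasing):
  μ^(1)=3; μ^(2)=2; μ^(3)=3/2; μ^(4)=-1/4; μ^(5)=-4

((0, 1, 1, 0, 0, 0); (0, 0, 0, 2, 0, 0); (0, 0, 0, 1, 1, 0); (0, 0, 1, 1, 1, 1); (3, 0, 0, 0, 0, 0))


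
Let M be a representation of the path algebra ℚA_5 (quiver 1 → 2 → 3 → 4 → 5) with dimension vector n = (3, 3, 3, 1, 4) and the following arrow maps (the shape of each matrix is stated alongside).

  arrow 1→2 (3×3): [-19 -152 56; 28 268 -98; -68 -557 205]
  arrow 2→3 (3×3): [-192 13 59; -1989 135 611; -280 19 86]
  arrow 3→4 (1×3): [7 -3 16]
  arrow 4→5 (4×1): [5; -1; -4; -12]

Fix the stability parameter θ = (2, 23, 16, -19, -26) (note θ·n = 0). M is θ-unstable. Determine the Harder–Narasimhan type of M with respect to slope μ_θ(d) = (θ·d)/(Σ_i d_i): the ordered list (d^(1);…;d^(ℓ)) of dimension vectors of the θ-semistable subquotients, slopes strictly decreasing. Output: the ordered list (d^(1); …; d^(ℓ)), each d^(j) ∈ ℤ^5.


Barcode: M ≅ I[1,3]^2, I[1,5], I[5,5]^3. HN layers by μ_θ (4 steps, strictly decreasing):
  μ^(1)=39/2; μ^(2)=2; μ^(3)=-4/5; μ^(4)=-26

((0, 2, 2, 0, 0); (2, 0, 0, 0, 0); (1, 1, 1, 1, 1); (0, 0, 0, 0, 3))


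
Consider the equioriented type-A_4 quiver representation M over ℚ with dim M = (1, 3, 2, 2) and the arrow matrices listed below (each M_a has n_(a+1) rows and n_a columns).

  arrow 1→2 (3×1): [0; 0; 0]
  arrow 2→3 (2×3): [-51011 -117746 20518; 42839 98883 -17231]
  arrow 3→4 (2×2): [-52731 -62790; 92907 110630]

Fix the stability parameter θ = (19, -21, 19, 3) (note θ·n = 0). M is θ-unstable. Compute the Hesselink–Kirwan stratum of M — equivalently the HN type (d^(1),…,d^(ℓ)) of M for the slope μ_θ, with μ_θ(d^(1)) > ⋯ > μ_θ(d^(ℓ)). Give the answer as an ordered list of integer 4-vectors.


Barcode: M ≅ I[1,1], I[2,2], I[2,3], I[2,4], I[4,4]. HN layers by μ_θ (4 steps, strictly decreasing):
  μ^(1)=19; μ^(2)=11; μ^(3)=3; μ^(4)=-21

((1, 0, 1, 0); (0, 0, 1, 1); (0, 0, 0, 1); (0, 3, 0, 0))


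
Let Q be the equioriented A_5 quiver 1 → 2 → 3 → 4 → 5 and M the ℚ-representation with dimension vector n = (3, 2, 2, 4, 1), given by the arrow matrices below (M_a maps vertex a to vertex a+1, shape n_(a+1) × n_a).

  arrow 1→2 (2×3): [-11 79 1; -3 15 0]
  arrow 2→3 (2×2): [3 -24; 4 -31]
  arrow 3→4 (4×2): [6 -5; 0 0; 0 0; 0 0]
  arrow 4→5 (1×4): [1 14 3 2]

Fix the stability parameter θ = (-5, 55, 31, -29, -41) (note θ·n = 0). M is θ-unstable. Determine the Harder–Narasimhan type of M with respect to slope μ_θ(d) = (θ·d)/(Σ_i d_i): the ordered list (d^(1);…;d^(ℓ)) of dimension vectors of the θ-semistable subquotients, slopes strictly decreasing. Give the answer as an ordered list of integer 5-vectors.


Interval decomposition of M: I[1,1], I[1,3], I[1,5], I[4,4]^3.
HN type (ℓ=4): μ^(1)=43; μ^(2)=4; μ^(3)=-5; μ^(4)=-29

((0, 1, 1, 0, 0); (0, 1, 1, 1, 1); (3, 0, 0, 0, 0); (0, 0, 0, 3, 0))


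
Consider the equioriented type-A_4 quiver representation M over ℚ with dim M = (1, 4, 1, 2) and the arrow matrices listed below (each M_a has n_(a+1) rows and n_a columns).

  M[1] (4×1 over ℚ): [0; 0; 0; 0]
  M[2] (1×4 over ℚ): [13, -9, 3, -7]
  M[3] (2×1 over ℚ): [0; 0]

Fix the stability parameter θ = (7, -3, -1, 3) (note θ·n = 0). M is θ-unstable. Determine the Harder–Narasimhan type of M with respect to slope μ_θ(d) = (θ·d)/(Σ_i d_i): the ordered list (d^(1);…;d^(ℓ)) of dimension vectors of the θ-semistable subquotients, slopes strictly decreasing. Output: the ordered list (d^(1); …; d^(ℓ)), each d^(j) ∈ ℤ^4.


Via rank(M_{q-1}∘⋯∘M_p): M ≅ I[1,1], I[2,2]^3, I[2,3], I[4,4]^2.
μ_θ-semistable layers: μ^(1)=7; μ^(2)=3; μ^(3)=-1; μ^(4)=-3

((1, 0, 0, 0); (0, 0, 0, 2); (0, 0, 1, 0); (0, 4, 0, 0))


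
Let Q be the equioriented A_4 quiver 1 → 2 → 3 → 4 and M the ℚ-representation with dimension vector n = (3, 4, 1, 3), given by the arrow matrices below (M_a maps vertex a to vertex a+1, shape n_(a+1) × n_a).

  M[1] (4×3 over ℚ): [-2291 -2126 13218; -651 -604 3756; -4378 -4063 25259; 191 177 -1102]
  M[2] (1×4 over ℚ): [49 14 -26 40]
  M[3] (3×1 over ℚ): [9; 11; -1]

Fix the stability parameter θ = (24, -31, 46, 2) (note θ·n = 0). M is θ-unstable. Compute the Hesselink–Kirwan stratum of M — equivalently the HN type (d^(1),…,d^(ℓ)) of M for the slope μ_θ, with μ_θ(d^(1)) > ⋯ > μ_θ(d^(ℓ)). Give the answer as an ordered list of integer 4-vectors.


Interval decomposition of M: I[1,2]^2, I[1,4], I[2,2], I[4,4]^2.
HN type (ℓ=4): μ^(1)=24; μ^(2)=2; μ^(3)=-7/2; μ^(4)=-31

((0, 0, 1, 1); (0, 0, 0, 2); (3, 3, 0, 0); (0, 1, 0, 0))


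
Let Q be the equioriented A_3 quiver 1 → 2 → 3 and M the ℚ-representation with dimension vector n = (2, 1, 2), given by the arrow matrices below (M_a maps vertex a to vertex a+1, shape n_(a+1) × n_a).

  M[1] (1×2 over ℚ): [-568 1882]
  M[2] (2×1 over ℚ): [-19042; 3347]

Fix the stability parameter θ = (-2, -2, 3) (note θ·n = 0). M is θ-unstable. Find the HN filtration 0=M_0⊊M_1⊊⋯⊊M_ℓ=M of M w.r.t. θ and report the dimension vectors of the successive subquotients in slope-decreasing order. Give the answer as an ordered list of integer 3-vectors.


Via rank(M_{q-1}∘⋯∘M_p): M ≅ I[1,1], I[1,3], I[3,3].
μ_θ-semistable layers: μ^(1)=3; μ^(2)=-2

((0, 0, 2); (2, 1, 0))


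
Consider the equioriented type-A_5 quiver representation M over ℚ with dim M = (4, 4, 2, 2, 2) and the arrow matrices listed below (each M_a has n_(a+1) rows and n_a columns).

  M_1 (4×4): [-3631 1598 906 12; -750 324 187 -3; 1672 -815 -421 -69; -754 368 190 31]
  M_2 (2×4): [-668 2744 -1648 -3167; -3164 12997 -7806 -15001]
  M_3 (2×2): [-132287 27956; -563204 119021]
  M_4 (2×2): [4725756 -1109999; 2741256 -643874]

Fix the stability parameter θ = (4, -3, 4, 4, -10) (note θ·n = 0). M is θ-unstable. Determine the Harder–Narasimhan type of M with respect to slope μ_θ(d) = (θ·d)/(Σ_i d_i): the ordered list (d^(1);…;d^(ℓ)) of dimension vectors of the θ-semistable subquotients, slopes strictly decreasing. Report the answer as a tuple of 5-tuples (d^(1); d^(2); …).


Barcode: M ≅ I[1,2]^2, I[1,4], I[1,5], I[5,5]. HN layers by μ_θ (4 steps, strictly decreasing):
  μ^(1)=4; μ^(2)=1/2; μ^(3)=-1/5; μ^(4)=-10

((0, 0, 1, 1, 0); (3, 3, 0, 0, 0); (1, 1, 1, 1, 1); (0, 0, 0, 0, 1))


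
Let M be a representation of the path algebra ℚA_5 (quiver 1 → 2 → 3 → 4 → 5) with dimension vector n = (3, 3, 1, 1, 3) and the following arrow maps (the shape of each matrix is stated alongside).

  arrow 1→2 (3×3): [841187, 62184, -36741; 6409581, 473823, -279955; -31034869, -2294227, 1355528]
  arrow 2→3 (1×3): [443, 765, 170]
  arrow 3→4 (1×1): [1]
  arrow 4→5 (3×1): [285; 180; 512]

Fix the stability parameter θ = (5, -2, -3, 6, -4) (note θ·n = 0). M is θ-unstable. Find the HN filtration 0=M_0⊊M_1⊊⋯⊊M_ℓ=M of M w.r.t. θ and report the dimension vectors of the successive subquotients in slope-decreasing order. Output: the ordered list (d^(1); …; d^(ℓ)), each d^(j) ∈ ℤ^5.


Via rank(M_{q-1}∘⋯∘M_p): M ≅ I[1,2]^2, I[1,5], I[5,5]^2.
μ_θ-semistable layers: μ^(1)=3/2; μ^(2)=1; μ^(3)=0; μ^(4)=-4

((2, 2, 0, 0, 0); (0, 0, 0, 1, 1); (1, 1, 1, 0, 0); (0, 0, 0, 0, 2))


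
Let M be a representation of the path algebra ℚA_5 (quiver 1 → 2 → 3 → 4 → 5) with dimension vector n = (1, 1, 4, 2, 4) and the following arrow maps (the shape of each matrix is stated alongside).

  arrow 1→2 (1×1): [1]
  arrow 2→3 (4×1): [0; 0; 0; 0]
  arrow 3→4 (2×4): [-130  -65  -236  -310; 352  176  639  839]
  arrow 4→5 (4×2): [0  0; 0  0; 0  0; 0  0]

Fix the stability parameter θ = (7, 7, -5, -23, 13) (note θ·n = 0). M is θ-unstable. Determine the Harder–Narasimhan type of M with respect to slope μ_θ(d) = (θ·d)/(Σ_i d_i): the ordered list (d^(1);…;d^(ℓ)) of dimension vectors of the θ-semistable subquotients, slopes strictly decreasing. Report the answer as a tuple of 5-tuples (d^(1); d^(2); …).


Interval decomposition of M: I[1,2], I[3,3]^2, I[3,4]^2, I[5,5]^4.
HN type (ℓ=4): μ^(1)=13; μ^(2)=7; μ^(3)=-5; μ^(4)=-14

((0, 0, 0, 0, 4); (1, 1, 0, 0, 0); (0, 0, 2, 0, 0); (0, 0, 2, 2, 0))


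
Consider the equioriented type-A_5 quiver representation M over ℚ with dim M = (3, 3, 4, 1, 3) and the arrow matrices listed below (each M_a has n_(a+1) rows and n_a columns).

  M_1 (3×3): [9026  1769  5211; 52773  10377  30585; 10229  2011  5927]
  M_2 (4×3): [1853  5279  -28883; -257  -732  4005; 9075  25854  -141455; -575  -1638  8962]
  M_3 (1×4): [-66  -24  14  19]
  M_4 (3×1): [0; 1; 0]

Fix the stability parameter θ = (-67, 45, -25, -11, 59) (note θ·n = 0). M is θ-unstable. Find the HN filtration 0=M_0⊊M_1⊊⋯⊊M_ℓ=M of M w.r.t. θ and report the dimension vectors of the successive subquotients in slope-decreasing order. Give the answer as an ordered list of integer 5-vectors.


Barcode: M ≅ I[1,1], I[1,3], I[1,5], I[2,3], I[3,3], I[5,5]^2. HN layers by μ_θ (5 steps, strictly decreasing):
  μ^(1)=59; μ^(2)=10; μ^(3)=3; μ^(4)=-25; μ^(5)=-67

((0, 0, 0, 0, 3); (0, 2, 2, 0, 0); (0, 1, 1, 1, 0); (0, 0, 1, 0, 0); (3, 0, 0, 0, 0))


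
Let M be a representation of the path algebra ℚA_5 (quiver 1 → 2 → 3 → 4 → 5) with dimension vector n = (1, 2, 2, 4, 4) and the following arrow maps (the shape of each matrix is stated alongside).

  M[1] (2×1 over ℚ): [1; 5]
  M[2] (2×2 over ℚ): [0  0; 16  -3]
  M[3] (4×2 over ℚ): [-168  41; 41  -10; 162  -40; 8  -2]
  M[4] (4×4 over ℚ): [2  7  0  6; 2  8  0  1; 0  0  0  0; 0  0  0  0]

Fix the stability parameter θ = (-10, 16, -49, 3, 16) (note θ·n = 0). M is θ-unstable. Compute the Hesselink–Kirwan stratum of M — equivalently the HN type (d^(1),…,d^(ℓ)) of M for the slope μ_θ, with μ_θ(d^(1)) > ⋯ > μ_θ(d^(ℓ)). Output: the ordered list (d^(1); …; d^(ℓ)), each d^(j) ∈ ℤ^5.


Via rank(M_{q-1}∘⋯∘M_p): M ≅ I[1,4], I[2,2], I[3,5], I[4,4], I[4,5], I[5,5]^2.
μ_θ-semistable layers: μ^(1)=16; μ^(2)=3; μ^(3)=-43/3; μ^(4)=-49

((0, 1, 0, 0, 4); (0, 0, 0, 4, 0); (1, 1, 1, 0, 0); (0, 0, 1, 0, 0))


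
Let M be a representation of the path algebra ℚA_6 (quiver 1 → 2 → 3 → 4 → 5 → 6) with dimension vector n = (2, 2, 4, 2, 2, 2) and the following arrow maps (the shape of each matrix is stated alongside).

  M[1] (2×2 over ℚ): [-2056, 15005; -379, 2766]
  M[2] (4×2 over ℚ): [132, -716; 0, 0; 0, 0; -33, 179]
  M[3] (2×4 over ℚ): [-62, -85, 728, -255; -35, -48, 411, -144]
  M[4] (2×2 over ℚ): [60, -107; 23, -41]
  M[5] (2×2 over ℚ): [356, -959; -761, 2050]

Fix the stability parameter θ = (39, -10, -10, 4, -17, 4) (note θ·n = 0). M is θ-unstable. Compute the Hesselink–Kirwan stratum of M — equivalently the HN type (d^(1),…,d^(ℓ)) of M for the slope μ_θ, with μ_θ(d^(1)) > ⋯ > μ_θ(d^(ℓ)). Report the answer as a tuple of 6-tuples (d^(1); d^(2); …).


Barcode: M ≅ I[1,2], I[1,6], I[3,3]^2, I[3,6]. HN layers by μ_θ (5 steps, strictly decreasing):
  μ^(1)=29/2; μ^(2)=4; μ^(3)=6/5; μ^(4)=-13/2; μ^(5)=-10

((1, 1, 0, 0, 0, 0); (0, 0, 0, 0, 0, 2); (1, 1, 1, 1, 1, 0); (0, 0, 0, 1, 1, 0); (0, 0, 3, 0, 0, 0))


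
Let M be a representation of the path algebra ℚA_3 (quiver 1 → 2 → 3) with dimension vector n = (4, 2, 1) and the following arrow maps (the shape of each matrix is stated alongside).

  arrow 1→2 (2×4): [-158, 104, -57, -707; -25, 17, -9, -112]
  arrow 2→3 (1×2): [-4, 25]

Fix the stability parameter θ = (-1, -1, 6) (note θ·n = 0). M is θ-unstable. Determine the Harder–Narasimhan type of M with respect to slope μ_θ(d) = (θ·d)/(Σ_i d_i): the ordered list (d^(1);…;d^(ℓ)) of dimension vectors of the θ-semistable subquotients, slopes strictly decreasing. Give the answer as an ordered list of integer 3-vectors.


Via rank(M_{q-1}∘⋯∘M_p): M ≅ I[1,1]^2, I[1,2], I[1,3].
μ_θ-semistable layers: μ^(1)=6; μ^(2)=-1

((0, 0, 1); (4, 2, 0))


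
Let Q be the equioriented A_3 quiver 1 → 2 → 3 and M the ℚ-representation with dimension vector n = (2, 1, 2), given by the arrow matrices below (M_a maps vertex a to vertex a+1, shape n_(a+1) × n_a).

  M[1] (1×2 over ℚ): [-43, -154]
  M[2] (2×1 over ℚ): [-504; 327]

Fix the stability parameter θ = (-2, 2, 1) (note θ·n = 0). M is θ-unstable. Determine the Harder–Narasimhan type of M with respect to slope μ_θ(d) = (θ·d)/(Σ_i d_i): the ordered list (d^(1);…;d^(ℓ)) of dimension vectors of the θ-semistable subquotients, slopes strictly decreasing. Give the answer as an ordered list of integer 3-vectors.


Via rank(M_{q-1}∘⋯∘M_p): M ≅ I[1,1], I[1,3], I[3,3].
μ_θ-semistable layers: μ^(1)=3/2; μ^(2)=1; μ^(3)=-2

((0, 1, 1); (0, 0, 1); (2, 0, 0))


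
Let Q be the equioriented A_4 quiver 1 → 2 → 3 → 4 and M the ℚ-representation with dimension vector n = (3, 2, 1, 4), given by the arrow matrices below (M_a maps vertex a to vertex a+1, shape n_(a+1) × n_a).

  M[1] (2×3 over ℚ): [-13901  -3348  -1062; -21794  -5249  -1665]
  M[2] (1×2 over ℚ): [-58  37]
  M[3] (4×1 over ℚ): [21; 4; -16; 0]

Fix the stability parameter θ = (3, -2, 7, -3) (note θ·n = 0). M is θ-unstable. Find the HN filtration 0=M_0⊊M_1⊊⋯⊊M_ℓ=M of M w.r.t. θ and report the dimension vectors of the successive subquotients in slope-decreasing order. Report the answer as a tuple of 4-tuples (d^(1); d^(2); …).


Barcode: M ≅ I[1,1], I[1,2], I[1,4], I[4,4]^3. HN layers by μ_θ (4 steps, strictly decreasing):
  μ^(1)=3; μ^(2)=2; μ^(3)=1/2; μ^(4)=-3

((1, 0, 0, 0); (0, 0, 1, 1); (2, 2, 0, 0); (0, 0, 0, 3))


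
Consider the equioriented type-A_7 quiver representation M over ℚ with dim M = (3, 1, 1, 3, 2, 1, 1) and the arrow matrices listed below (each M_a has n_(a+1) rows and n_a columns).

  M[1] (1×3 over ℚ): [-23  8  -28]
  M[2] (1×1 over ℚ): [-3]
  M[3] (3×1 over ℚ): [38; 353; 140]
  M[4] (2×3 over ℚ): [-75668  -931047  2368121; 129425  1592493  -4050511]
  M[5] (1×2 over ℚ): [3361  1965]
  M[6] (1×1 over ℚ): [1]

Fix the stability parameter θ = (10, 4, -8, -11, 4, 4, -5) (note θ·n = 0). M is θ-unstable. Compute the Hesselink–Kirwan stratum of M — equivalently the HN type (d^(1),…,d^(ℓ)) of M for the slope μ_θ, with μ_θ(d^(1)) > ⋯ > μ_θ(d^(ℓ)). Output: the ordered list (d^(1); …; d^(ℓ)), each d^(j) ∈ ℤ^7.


Barcode: M ≅ I[1,1]^2, I[1,5], I[4,4], I[4,7]. HN layers by μ_θ (5 steps, strictly decreasing):
  μ^(1)=10; μ^(2)=4; μ^(3)=1; μ^(4)=-5/4; μ^(5)=-11

((2, 0, 0, 0, 0, 0, 0); (0, 0, 0, 0, 1, 0, 0); (0, 0, 0, 0, 1, 1, 1); (1, 1, 1, 1, 0, 0, 0); (0, 0, 0, 2, 0, 0, 0))


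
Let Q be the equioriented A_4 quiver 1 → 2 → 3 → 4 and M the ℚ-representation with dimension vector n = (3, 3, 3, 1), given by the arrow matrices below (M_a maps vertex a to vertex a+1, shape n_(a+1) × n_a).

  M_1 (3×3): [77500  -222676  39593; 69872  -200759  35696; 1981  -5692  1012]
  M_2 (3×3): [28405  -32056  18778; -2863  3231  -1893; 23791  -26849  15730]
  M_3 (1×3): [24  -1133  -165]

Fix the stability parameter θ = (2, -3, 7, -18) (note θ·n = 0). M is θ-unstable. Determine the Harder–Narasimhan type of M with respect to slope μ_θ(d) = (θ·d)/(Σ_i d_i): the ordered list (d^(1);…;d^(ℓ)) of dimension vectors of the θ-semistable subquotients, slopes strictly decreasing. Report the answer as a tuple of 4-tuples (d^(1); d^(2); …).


Via rank(M_{q-1}∘⋯∘M_p): M ≅ I[1,3]^2, I[1,4].
μ_θ-semistable layers: μ^(1)=7; μ^(2)=-1/2; μ^(3)=-3

((0, 0, 2, 0); (2, 2, 0, 0); (1, 1, 1, 1))


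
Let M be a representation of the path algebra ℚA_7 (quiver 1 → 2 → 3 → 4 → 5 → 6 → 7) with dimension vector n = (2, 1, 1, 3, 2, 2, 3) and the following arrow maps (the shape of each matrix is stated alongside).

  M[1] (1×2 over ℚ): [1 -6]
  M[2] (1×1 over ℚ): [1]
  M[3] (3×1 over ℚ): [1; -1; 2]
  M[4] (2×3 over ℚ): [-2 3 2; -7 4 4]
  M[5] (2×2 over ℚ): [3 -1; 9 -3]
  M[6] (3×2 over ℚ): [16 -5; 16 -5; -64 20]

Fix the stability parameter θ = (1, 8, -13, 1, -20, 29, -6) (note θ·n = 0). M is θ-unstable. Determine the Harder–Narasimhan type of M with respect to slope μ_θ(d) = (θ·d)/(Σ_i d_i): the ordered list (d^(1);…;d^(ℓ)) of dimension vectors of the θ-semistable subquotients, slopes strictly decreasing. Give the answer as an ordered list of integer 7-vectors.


Via rank(M_{q-1}∘⋯∘M_p): M ≅ I[1,1], I[1,5], I[4,4], I[4,7], I[6,6], I[7,7]^2.
μ_θ-semistable layers: μ^(1)=29; μ^(2)=23/2; μ^(3)=1; μ^(4)=-23/5; μ^(5)=-6; μ^(6)=-19/2

((0, 0, 0, 0, 0, 1, 0); (0, 0, 0, 0, 0, 1, 1); (1, 0, 0, 1, 0, 0, 0); (1, 1, 1, 1, 1, 0, 0); (0, 0, 0, 0, 0, 0, 2); (0, 0, 0, 1, 1, 0, 0))


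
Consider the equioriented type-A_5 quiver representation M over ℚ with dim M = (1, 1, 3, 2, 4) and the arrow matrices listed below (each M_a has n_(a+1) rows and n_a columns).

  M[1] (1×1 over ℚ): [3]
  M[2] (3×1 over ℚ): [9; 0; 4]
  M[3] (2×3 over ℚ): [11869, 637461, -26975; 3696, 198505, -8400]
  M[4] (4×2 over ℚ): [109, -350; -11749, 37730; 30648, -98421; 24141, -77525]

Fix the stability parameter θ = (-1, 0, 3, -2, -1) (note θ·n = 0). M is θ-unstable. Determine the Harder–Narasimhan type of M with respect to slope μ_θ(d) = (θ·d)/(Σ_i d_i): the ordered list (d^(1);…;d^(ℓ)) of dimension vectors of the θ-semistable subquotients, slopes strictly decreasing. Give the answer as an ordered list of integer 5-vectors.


Barcode: M ≅ I[1,5], I[3,3], I[3,5], I[5,5]^2. HN layers by μ_θ (3 steps, strictly decreasing):
  μ^(1)=3; μ^(2)=0; μ^(3)=-1

((0, 0, 1, 0, 0); (0, 1, 2, 2, 2); (1, 0, 0, 0, 2))


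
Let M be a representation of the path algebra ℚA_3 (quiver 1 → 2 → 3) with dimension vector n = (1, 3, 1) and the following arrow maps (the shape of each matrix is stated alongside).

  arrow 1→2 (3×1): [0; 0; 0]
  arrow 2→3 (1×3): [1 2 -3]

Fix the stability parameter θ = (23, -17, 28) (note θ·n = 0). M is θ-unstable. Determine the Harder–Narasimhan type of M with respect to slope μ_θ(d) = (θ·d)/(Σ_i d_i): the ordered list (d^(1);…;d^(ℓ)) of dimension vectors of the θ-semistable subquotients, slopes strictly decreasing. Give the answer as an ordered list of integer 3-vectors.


Interval decomposition of M: I[1,1], I[2,2]^2, I[2,3].
HN type (ℓ=3): μ^(1)=28; μ^(2)=23; μ^(3)=-17

((0, 0, 1); (1, 0, 0); (0, 3, 0))


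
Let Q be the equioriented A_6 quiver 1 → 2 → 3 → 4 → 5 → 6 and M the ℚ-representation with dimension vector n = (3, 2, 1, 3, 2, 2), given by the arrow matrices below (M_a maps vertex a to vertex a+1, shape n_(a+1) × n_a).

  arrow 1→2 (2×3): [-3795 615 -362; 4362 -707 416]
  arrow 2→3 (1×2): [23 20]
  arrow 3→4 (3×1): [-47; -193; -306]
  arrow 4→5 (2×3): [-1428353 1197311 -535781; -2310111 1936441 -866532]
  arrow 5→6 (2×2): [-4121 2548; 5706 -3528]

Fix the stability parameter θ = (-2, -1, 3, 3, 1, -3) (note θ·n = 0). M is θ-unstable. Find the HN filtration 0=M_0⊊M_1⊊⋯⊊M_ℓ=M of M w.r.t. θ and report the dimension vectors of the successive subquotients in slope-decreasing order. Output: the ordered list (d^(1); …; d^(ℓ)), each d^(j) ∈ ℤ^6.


Interval decomposition of M: I[1,1], I[1,2], I[1,6], I[4,4], I[4,5], I[6,6].
HN type (ℓ=6): μ^(1)=3; μ^(2)=2; μ^(3)=1; μ^(4)=-1; μ^(5)=-2; μ^(6)=-3

((0, 0, 0, 1, 0, 0); (0, 0, 0, 1, 1, 0); (0, 0, 1, 1, 1, 1); (0, 2, 0, 0, 0, 0); (3, 0, 0, 0, 0, 0); (0, 0, 0, 0, 0, 1))


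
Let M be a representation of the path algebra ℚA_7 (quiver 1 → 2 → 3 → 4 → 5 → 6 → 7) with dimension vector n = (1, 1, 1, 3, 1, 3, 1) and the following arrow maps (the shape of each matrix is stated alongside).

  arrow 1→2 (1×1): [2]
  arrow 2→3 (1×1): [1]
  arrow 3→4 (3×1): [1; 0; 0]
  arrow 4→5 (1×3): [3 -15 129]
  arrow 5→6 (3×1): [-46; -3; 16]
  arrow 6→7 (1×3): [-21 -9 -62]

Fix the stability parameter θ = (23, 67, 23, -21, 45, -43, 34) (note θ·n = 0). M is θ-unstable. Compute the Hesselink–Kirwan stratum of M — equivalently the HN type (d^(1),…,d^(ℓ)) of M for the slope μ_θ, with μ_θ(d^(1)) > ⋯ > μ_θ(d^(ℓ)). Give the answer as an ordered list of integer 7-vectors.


Interval decomposition of M: I[1,7], I[4,4]^2, I[6,6]^2.
HN type (ℓ=4): μ^(1)=34; μ^(2)=47/3; μ^(3)=-21; μ^(4)=-43

((0, 0, 0, 0, 0, 0, 1); (1, 1, 1, 1, 1, 1, 0); (0, 0, 0, 2, 0, 0, 0); (0, 0, 0, 0, 0, 2, 0))


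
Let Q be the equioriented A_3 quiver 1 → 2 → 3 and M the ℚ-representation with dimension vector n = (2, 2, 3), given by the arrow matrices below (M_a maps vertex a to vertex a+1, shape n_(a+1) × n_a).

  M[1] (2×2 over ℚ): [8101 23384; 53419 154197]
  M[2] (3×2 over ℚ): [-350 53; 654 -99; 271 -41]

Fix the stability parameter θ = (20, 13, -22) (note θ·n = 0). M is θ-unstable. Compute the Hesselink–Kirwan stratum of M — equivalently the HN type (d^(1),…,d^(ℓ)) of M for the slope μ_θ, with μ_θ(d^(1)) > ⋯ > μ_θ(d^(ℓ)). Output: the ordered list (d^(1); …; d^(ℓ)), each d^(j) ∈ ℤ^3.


Barcode: M ≅ I[1,3]^2, I[3,3]. HN layers by μ_θ (2 steps, strictly decreasing):
  μ^(1)=11/3; μ^(2)=-22

((2, 2, 2); (0, 0, 1))


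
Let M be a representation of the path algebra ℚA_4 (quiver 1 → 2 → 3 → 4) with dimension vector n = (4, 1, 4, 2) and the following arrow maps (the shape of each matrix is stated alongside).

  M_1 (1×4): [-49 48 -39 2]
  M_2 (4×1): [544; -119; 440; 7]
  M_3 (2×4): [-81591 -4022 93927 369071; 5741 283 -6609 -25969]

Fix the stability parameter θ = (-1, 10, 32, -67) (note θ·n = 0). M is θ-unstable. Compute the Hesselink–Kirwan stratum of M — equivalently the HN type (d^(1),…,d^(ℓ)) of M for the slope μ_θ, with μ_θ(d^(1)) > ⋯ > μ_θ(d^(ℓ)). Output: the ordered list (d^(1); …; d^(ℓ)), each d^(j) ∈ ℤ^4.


Barcode: M ≅ I[1,1]^3, I[1,4], I[3,3]^2, I[3,4]. HN layers by μ_θ (4 steps, strictly decreasing):
  μ^(1)=32; μ^(2)=-1; μ^(3)=-13/2; μ^(4)=-35/2

((0, 0, 2, 0); (3, 0, 0, 0); (1, 1, 1, 1); (0, 0, 1, 1))


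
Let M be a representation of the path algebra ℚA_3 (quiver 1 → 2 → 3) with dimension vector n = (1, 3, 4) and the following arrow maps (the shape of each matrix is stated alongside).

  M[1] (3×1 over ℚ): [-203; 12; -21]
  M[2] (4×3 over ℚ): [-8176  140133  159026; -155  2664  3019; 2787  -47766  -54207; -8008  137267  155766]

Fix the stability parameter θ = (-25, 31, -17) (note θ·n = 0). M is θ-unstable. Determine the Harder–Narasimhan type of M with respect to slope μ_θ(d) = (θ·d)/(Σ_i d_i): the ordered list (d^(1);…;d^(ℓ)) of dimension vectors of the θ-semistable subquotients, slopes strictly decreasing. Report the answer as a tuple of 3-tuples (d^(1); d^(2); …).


Interval decomposition of M: I[1,3], I[2,2], I[2,3], I[3,3]^2.
HN type (ℓ=4): μ^(1)=31; μ^(2)=7; μ^(3)=-17; μ^(4)=-25

((0, 1, 0); (0, 2, 2); (0, 0, 2); (1, 0, 0))
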